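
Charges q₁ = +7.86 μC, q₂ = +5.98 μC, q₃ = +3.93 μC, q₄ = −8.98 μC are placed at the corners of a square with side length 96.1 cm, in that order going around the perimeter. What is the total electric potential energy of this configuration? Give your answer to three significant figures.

-0.482 J

The work to assemble the configuration equals its total potential energy, U = Σ kqᵢqⱼ/rᵢⱼ over all pairs.
The four side pairs have separation 0.961 m and the two diagonal pairs 1.36 m.
Summing all 6 pair terms gives U = -0.482 J.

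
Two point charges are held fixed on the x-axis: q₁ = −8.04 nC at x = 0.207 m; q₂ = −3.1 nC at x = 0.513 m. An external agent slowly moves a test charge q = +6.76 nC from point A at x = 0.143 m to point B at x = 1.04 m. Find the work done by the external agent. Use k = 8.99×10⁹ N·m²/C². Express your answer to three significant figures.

7.20×10⁻⁶ J

For quasistatic motion the external work equals the change in potential energy: W_ext = qΔV = q(V_B − V_A).
At A: distances to the source charges are 0.0640 m, 0.370 m; V_A = Σ kqᵢ/rᵢ = -1200 V.
At B: distances to the source charges are 0.833 m, 0.527 m; V_B = Σ kqᵢ/rᵢ = -140 V.
ΔV = V_B − V_A = 1070 V.
W_ext = qΔV = (6.76×10⁻⁹ C)(1070 V) = 7.20×10⁻⁶ J.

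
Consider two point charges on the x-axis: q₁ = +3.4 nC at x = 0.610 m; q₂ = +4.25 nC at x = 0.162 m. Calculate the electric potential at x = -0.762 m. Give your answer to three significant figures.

Electric potential is a scalar, so the contributions from each charge add algebraically: V = Σ kqᵢ/rᵢ.
Distances from the field point to each charge: r₁ = 1.37 m, r₂ = 0.924 m.
V = k[(3.40×10⁻⁹)/(1.37) + (4.25×10⁻⁹)/(0.924)] = 63.6 V.

63.6 V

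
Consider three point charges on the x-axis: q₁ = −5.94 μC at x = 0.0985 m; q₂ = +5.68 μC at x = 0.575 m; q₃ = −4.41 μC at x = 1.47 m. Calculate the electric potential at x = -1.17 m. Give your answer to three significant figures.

-2.79×10⁴ V

Electric potential is a scalar, so the contributions from each charge add algebraically: V = Σ kqᵢ/rᵢ.
Distances from the field point to each charge: r₁ = 1.27 m, r₂ = 1.74 m, r₃ = 2.64 m.
V = k[(-5.94×10⁻⁶)/(1.27) + (5.68×10⁻⁶)/(1.74) + (-4.41×10⁻⁶)/(2.64)] = -2.79×10⁴ V.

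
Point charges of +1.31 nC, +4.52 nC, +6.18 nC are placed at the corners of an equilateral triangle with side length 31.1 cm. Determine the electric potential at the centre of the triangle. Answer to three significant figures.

The total potential is the scalar sum of each charge's contribution, V = Σ kqᵢ/rᵢ.
The distance from each vertex to the centroid is a/√3 = 0.180 m.
V = k[(1.31×10⁻⁹)/(0.180) + (4.52×10⁻⁹)/(0.180) + (6.18×10⁻⁹)/(0.180)] = 601 V.

601 V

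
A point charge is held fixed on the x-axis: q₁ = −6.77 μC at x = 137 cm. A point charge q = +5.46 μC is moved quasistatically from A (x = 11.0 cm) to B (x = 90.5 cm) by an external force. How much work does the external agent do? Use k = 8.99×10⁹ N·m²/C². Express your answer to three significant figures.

For quasistatic motion the external work equals the change in potential energy: W_ext = qΔV = q(V_B − V_A).
At A: distance to the source charge is 1.26 m; V_A = kq₁/r = -4.83×10⁴ V.
At B: distance to the source charge is 0.465 m; V_B = kq₁/r = -1.31×10⁵ V.
ΔV = V_B − V_A = -8.26×10⁴ V.
W_ext = qΔV = (5.46×10⁻⁶ C)(-8.26×10⁴ V) = -0.451 J.

-0.451 J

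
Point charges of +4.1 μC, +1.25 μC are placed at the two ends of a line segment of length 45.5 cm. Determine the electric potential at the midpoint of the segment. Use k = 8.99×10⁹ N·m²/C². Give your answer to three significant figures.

The total potential is the scalar sum of each charge's contribution, V = Σ kqᵢ/rᵢ.
Each charge is 0.228 m from the midpoint.
V = k[(4.10×10⁻⁶)/(0.228) + (1.25×10⁻⁶)/(0.228)] = 2.11×10⁵ V.

2.11×10⁵ V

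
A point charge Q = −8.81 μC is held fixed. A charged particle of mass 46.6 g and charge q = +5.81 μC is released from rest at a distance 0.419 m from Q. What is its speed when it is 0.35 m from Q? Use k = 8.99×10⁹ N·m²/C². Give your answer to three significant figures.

Only the electrostatic force acts, so mechanical energy is conserved: ½mv² = U₁ − U₂ = kQq(1/r₁ − 1/r₂).
U₁ − U₂ = (8.99×10⁹ N·m²/C²)(-8.81×10⁻⁶ C)(5.81×10⁻⁶ C)(1/0.419 − 1/0.350) = 0.217 J.
v = √(2·0.217/0.0466) = 3.05 m/s.

3.05 m/s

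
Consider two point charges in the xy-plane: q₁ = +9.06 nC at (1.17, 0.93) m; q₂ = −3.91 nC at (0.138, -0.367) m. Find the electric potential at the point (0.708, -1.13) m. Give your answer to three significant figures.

The total potential is the scalar sum of each charge's contribution, V = Σ kqᵢ/rᵢ.
Distances from the field point to each charge: r₁ = 2.11 m, r₂ = 0.952 m.
V = k[(9.06×10⁻⁹)/(2.11) + (-3.91×10⁻⁹)/(0.952)] = 1.67 V.

1.67 V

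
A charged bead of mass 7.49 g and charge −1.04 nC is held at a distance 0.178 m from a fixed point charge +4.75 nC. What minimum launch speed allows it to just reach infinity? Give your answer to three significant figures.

To just escape, total mechanical energy must reach zero at infinity: ½mv²_min + U = 0, so ½mv²_min = −U = |kQq|/r.
|U| = |kQq|/r = (8.99×10⁹ N·m²/C²)(4.75×10⁻⁹)(1.04×10⁻⁹)/(0.178) = 2.49×10⁻⁷ J.
v_min = √(2|U|/m) = √(2·2.49×10⁻⁷/7.49×10⁻³) = 8.16×10⁻³ m/s.

8.16×10⁻³ m/s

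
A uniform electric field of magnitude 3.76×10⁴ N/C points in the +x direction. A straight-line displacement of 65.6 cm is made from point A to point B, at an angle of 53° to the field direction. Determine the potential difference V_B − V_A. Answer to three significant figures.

-1.48×10⁴ V

Only the component of displacement along E changes the potential: ΔV = −E·d·cosθ.
ΔV = −(3.76×10⁴ V/m)(0.656 m)cos53° = -1.48×10⁴ V.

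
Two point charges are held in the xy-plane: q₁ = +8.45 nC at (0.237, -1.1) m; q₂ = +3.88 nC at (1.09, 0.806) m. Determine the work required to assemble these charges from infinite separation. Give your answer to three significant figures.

1.41×10⁻⁷ J

The assembly work is the sum of pairwise potential energies, U = Σ_{i<j} kqᵢqⱼ/rᵢⱼ.
Pair separations: r₁₂ = 2.09 m.
U = (1.41×10⁻⁷) = 1.41×10⁻⁷ J.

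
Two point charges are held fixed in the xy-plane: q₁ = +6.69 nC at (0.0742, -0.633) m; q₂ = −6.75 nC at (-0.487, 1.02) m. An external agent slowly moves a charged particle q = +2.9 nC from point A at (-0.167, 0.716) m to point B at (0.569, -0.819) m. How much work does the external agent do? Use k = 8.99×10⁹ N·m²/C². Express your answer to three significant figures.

5.18×10⁻⁷ J

For quasistatic motion the external work equals the change in potential energy: W_ext = qΔV = q(V_B − V_A).
At A: distances to the source charges are 1.37 m, 0.441 m; V_A = Σ kqᵢ/rᵢ = -93.6 V.
At B: distances to the source charges are 0.529 m, 2.12 m; V_B = Σ kqᵢ/rᵢ = 85.2 V.
ΔV = V_B − V_A = 179 V.
W_ext = qΔV = (2.90×10⁻⁹ C)(179 V) = 5.18×10⁻⁷ J.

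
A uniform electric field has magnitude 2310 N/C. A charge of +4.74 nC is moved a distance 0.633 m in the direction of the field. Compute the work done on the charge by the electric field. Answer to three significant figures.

6.93×10⁻⁶ J

The potential change for a displacement 0.633 m in the direction of the field is ΔV = −Ed = -1460 V.
W_field = −qΔV = 6.93×10⁻⁶ J.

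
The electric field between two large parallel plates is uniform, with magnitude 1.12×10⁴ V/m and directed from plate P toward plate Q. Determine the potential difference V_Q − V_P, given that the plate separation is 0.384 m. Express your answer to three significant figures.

In a uniform field, potential decreases in the direction of E: ΔV = −E·d for a displacement d parallel to E.
Going from P to Q is a displacement of 0.384 m along the field, so V_Q − V_P = −Ed = -4300 V.

-4300 V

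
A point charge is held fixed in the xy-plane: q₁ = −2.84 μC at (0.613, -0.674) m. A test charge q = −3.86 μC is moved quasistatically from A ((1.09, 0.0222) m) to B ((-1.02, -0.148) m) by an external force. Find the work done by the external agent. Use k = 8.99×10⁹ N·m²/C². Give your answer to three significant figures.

For quasistatic motion the external work equals the change in potential energy: W_ext = qΔV = q(V_B − V_A).
At A: distance to the source charge is 0.844 m; V_A = kq₁/r = -3.03×10⁴ V.
At B: distance to the source charge is 1.72 m; V_B = kq₁/r = -1.49×10⁴ V.
ΔV = V_B − V_A = 1.54×10⁴ V.
W_ext = qΔV = (-3.86×10⁻⁶ C)(1.54×10⁴ V) = -0.0593 J.

-0.0593 J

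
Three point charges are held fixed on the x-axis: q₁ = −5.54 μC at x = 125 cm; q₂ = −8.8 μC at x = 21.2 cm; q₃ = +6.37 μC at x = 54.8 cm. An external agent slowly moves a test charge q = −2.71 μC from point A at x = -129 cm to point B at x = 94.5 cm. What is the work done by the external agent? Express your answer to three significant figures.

0.233 J

For quasistatic motion the external work equals the change in potential energy: W_ext = qΔV = q(V_B − V_A).
At A: distances to the source charges are 2.54 m, 1.50 m, 1.84 m; V_A = Σ kqᵢ/rᵢ = -4.11×10⁴ V.
At B: distances to the source charges are 0.305 m, 0.733 m, 0.397 m; V_B = Σ kqᵢ/rᵢ = -1.27×10⁵ V.
ΔV = V_B − V_A = -8.59×10⁴ V.
W_ext = qΔV = (-2.71×10⁻⁶ C)(-8.59×10⁴ V) = 0.233 J.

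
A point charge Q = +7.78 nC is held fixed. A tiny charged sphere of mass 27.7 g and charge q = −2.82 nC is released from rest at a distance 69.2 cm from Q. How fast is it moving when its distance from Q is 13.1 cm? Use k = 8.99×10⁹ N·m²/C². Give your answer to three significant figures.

Only the electrostatic force acts, so mechanical energy is conserved: ½mv² = U₁ − U₂ = kQq(1/r₁ − 1/r₂).
U₁ − U₂ = (8.99×10⁹ N·m²/C²)(7.78×10⁻⁹ C)(-2.82×10⁻⁹ C)(1/0.692 − 1/0.131) = 1.22×10⁻⁶ J.
v = √(2·1.22×10⁻⁶/0.0277) = 9.39×10⁻³ m/s.

9.39×10⁻³ m/s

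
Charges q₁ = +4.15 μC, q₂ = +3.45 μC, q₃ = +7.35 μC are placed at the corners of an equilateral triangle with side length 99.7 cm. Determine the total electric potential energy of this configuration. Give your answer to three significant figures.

The work to assemble the configuration equals its total potential energy, U = Σ kqᵢqⱼ/rᵢⱼ over all pairs.
All three pair separations equal the side length, 0.997 m.
U = (0.129) + (0.275) + (0.229) = 0.633 J.

0.633 J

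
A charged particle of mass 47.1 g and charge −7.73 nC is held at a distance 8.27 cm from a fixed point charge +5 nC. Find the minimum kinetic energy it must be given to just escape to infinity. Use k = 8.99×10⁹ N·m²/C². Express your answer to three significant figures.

To just escape, total mechanical energy must reach zero at infinity: ½mv²_min + U = 0, so ½mv²_min = −U = |kQq|/r.
|U| = |kQq|/r = (8.99×10⁹ N·m²/C²)(5.00×10⁻⁹)(7.73×10⁻⁹)/(0.0827) = 4.20×10⁻⁶ J.

4.20×10⁻⁶ J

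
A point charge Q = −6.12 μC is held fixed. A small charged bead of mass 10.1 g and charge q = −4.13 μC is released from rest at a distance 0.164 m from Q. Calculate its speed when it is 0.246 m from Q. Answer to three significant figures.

Only the electrostatic force acts, so mechanical energy is conserved: ½mv² = U₁ − U₂ = kQq(1/r₁ − 1/r₂).
U₁ − U₂ = (8.99×10⁹ N·m²/C²)(-6.12×10⁻⁶ C)(-4.13×10⁻⁶ C)(1/0.164 − 1/0.246) = 0.462 J.
v = √(2·0.462/0.0101) = 9.56 m/s.

9.56 m/s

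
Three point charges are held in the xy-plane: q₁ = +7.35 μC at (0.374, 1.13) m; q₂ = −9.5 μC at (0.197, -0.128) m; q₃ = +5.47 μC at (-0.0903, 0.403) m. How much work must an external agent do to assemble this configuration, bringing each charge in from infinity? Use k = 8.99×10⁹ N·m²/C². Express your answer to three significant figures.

The assembly work is the sum of pairwise potential energies, U = Σ_{i<j} kqᵢqⱼ/rᵢⱼ.
Pair separations: r₁₂ = 1.27 m, r₁₃ = 0.863 m, r₂₃ = 0.604 m.
U = (-0.494) + (0.419) + (-0.774) = -0.849 J.

-0.849 J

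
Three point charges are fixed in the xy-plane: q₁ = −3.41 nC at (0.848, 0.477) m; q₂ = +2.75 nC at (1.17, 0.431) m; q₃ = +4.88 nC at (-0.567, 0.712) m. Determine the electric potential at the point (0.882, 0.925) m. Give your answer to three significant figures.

4.96 V

The total potential is the scalar sum of each charge's contribution, V = Σ kqᵢ/rᵢ.
Distances from the field point to each charge: r₁ = 0.449 m, r₂ = 0.572 m, r₃ = 1.46 m.
V = k[(-3.41×10⁻⁹)/(0.449) + (2.75×10⁻⁹)/(0.572) + (4.88×10⁻⁹)/(1.46)] = 4.96 V.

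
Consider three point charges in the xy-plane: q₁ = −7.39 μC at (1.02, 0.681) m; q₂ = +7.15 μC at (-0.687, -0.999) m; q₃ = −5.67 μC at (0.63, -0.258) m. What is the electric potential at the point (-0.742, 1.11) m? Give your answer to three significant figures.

Electric potential is a scalar, so the contributions from each charge add algebraically: V = Σ kqᵢ/rᵢ.
Distances from the field point to each charge: r₁ = 1.81 m, r₂ = 2.11 m, r₃ = 1.94 m.
V = k[(-7.39×10⁻⁶)/(1.81) + (7.15×10⁻⁶)/(2.11) + (-5.67×10⁻⁶)/(1.94)] = -3.25×10⁴ V.

-3.25×10⁴ V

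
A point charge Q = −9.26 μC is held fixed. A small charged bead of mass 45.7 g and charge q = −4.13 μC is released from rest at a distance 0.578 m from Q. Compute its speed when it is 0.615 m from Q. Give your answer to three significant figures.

Only the electrostatic force acts, so mechanical energy is conserved: ½mv² = U₁ − U₂ = kQq(1/r₁ − 1/r₂).
U₁ − U₂ = (8.99×10⁹ N·m²/C²)(-9.26×10⁻⁶ C)(-4.13×10⁻⁶ C)(1/0.578 − 1/0.615) = 0.0358 J.
v = √(2·0.0358/0.0457) = 1.25 m/s.

1.25 m/s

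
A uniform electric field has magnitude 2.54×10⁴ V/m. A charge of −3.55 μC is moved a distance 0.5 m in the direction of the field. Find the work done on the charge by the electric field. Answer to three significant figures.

The potential change for a displacement 0.5 m in the direction of the field is ΔV = −Ed = -1.27×10⁴ V.
W_field = −qΔV = -0.0451 J.

-0.0451 J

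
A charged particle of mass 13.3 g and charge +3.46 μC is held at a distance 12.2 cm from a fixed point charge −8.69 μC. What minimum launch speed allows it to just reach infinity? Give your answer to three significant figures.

18.3 m/s

To just escape, total mechanical energy must reach zero at infinity: ½mv²_min + U = 0, so ½mv²_min = −U = |kQq|/r.
|U| = |kQq|/r = (8.99×10⁹ N·m²/C²)(8.69×10⁻⁶)(3.46×10⁻⁶)/(0.122) = 2.22 J.
v_min = √(2|U|/m) = √(2·2.22/0.0133) = 18.3 m/s.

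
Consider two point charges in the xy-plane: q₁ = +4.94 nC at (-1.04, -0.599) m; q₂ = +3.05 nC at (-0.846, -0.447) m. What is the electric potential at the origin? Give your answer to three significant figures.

65.7 V

Electric potential is a scalar, so the contributions from each charge add algebraically: V = Σ kqᵢ/rᵢ.
Distances from the field point to each charge: r₁ = 1.20 m, r₂ = 0.957 m.
V = k[(4.94×10⁻⁹)/(1.20) + (3.05×10⁻⁹)/(0.957)] = 65.7 V.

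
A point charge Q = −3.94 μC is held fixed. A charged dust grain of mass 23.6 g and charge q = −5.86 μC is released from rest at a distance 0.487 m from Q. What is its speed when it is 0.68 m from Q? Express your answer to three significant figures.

Only the electrostatic force acts, so mechanical energy is conserved: ½mv² = U₁ − U₂ = kQq(1/r₁ − 1/r₂).
U₁ − U₂ = (8.99×10⁹ N·m²/C²)(-3.94×10⁻⁶ C)(-5.86×10⁻⁶ C)(1/0.487 − 1/0.680) = 0.121 J.
v = √(2·0.121/0.0236) = 3.20 m/s.

3.20 m/s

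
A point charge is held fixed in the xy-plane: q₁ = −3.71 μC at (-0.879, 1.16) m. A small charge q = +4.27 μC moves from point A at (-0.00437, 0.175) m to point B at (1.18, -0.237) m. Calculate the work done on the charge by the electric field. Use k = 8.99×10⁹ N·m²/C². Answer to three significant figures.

The work done by the electric force is W_field = −ΔU = −q(V_B − V_A) = q(V_A − V_B).
At A: distance to the source charge is 1.32 m; V_A = kq₁/r = -2.53×10⁴ V.
At B: distance to the source charge is 2.49 m; V_B = kq₁/r = -1.34×10⁴ V.
ΔV = V_B − V_A = 1.19×10⁴ V.
W_field = −qΔV = −(4.27×10⁻⁶ C)(1.19×10⁴ V) = -0.0509 J.

-0.0509 J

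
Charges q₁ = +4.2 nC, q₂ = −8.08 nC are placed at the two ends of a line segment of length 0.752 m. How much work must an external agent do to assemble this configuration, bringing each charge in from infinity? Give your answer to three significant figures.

-4.06×10⁻⁷ J

The assembly work is the sum of pairwise potential energies, U = Σ_{i<j} kqᵢqⱼ/rᵢⱼ.
The separation is r = 0.752 m.
U = (-4.06×10⁻⁷) = -4.06×10⁻⁷ J.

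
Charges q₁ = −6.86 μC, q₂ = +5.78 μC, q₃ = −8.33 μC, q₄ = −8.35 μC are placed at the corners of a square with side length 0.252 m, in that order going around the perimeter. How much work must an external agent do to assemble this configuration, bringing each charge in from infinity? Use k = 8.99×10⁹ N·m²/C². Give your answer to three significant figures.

The assembly work is the sum of pairwise potential energies, U = Σ_{i<j} kqᵢqⱼ/rᵢⱼ.
The four side pairs have separation 0.252 m and the two diagonal pairs 0.356 m.
Summing all 6 pair terms gives U = 1.62 J.

1.62 J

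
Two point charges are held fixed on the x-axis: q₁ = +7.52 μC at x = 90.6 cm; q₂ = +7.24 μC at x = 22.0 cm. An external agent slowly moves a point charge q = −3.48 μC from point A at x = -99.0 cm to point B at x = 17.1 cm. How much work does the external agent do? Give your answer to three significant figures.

For quasistatic motion the external work equals the change in potential energy: W_ext = qΔV = q(V_B − V_A).
At A: distances to the source charges are 1.90 m, 1.21 m; V_A = Σ kqᵢ/rᵢ = 8.94×10⁴ V.
At B: distances to the source charges are 0.735 m, 0.0490 m; V_B = Σ kqᵢ/rᵢ = 1.42×10⁶ V.
ΔV = V_B − V_A = 1.33×10⁶ V.
W_ext = qΔV = (-3.48×10⁻⁶ C)(1.33×10⁶ V) = -4.63 J.

-4.63 J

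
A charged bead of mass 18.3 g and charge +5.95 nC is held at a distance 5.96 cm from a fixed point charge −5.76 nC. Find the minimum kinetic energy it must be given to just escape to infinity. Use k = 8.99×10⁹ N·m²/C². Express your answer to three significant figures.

To just escape, total mechanical energy must reach zero at infinity: ½mv²_min + U = 0, so ½mv²_min = −U = |kQq|/r.
|U| = |kQq|/r = (8.99×10⁹ N·m²/C²)(5.76×10⁻⁹)(5.95×10⁻⁹)/(0.0596) = 5.17×10⁻⁶ J.

5.17×10⁻⁶ J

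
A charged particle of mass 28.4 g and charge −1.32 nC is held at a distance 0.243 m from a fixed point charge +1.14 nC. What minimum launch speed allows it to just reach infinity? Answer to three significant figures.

1.98×10⁻³ m/s

To just escape, total mechanical energy must reach zero at infinity: ½mv²_min + U = 0, so ½mv²_min = −U = |kQq|/r.
|U| = |kQq|/r = (8.99×10⁹ N·m²/C²)(1.14×10⁻⁹)(1.32×10⁻⁹)/(0.243) = 5.57×10⁻⁸ J.
v_min = √(2|U|/m) = √(2·5.57×10⁻⁸/0.0284) = 1.98×10⁻³ m/s.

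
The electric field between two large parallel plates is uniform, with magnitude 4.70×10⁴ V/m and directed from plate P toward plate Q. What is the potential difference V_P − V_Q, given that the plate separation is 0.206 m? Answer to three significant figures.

In a uniform field, potential decreases in the direction of E: ΔV = −E·d for a displacement d parallel to E.
Going from Q to P is a displacement of 0.206 m opposite to the field, so V_P − V_Q = +Ed = 9680 V.

9680 V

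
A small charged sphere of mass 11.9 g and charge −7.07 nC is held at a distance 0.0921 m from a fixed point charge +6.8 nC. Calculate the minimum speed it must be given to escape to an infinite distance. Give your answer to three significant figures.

To just escape, total mechanical energy must reach zero at infinity: ½mv²_min + U = 0, so ½mv²_min = −U = |kQq|/r.
|U| = |kQq|/r = (8.99×10⁹ N·m²/C²)(6.80×10⁻⁹)(7.07×10⁻⁹)/(0.0921) = 4.69×10⁻⁶ J.
v_min = √(2|U|/m) = √(2·4.69×10⁻⁶/0.0119) = 0.0281 m/s.

0.0281 m/s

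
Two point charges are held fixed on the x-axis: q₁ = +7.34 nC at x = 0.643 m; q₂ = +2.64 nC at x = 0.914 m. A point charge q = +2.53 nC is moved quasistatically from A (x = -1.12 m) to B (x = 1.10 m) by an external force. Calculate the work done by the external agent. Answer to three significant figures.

5.64×10⁻⁷ J

For quasistatic motion the external work equals the change in potential energy: W_ext = qΔV = q(V_B − V_A).
At A: distances to the source charges are 1.76 m, 2.03 m; V_A = Σ kqᵢ/rᵢ = 49.1 V.
At B: distances to the source charges are 0.457 m, 0.186 m; V_B = Σ kqᵢ/rᵢ = 272 V.
ΔV = V_B − V_A = 223 V.
W_ext = qΔV = (2.53×10⁻⁹ C)(223 V) = 5.64×10⁻⁷ J.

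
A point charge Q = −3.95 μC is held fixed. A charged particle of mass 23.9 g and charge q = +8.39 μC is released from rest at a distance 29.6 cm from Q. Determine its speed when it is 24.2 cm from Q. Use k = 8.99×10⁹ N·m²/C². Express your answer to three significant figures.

Only the electrostatic force acts, so mechanical energy is conserved: ½mv² = U₁ − U₂ = kQq(1/r₁ − 1/r₂).
U₁ − U₂ = (8.99×10⁹ N·m²/C²)(-3.95×10⁻⁶ C)(8.39×10⁻⁶ C)(1/0.296 − 1/0.242) = 0.225 J.
v = √(2·0.225/0.0239) = 4.34 m/s.

4.34 m/s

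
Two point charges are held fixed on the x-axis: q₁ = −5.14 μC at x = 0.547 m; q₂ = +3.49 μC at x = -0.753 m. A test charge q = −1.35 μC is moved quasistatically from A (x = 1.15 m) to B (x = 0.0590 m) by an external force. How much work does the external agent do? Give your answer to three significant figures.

For quasistatic motion the external work equals the change in potential energy: W_ext = qΔV = q(V_B − V_A).
At A: distances to the source charges are 0.603 m, 1.90 m; V_A = Σ kqᵢ/rᵢ = -6.01×10⁴ V.
At B: distances to the source charges are 0.488 m, 0.812 m; V_B = Σ kqᵢ/rᵢ = -5.61×10⁴ V.
ΔV = V_B − V_A = 4090 V.
W_ext = qΔV = (-1.35×10⁻⁶ C)(4090 V) = -5.53×10⁻³ J.

-5.53×10⁻³ J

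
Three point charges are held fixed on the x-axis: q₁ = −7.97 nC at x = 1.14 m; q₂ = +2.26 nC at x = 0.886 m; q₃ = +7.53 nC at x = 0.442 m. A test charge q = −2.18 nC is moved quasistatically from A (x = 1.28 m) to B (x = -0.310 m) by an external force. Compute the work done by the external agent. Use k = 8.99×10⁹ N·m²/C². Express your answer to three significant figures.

For quasistatic motion the external work equals the change in potential energy: W_ext = qΔV = q(V_B − V_A).
At A: distances to the source charges are 0.140 m, 0.394 m, 0.838 m; V_A = Σ kqᵢ/rᵢ = -379 V.
At B: distances to the source charges are 1.45 m, 1.20 m, 0.752 m; V_B = Σ kqᵢ/rᵢ = 57.6 V.
ΔV = V_B − V_A = 437 V.
W_ext = qΔV = (-2.18×10⁻⁹ C)(437 V) = -9.53×10⁻⁷ J.

-9.53×10⁻⁷ J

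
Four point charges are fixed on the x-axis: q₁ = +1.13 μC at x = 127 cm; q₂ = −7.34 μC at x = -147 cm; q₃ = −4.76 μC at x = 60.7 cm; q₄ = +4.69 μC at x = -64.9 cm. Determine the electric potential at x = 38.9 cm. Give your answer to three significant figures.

-1.80×10⁵ V

The total potential is the scalar sum of each charge's contribution, V = Σ kqᵢ/rᵢ.
Distances from the field point to each charge: r₁ = 0.881 m, r₂ = 1.86 m, r₃ = 0.218 m, r₄ = 1.04 m.
V = k[(1.13×10⁻⁶)/(0.881) + (-7.34×10⁻⁶)/(1.86) + (-4.76×10⁻⁶)/(0.218) + (4.69×10⁻⁶)/(1.04)] = -1.80×10⁵ V.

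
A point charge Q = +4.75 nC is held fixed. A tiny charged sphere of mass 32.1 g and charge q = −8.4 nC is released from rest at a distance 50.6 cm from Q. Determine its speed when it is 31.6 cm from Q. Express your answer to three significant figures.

Only the electrostatic force acts, so mechanical energy is conserved: ½mv² = U₁ − U₂ = kQq(1/r₁ − 1/r₂).
U₁ − U₂ = (8.99×10⁹ N·m²/C²)(4.75×10⁻⁹ C)(-8.40×10⁻⁹ C)(1/0.506 − 1/0.316) = 4.26×10⁻⁷ J.
v = √(2·4.26×10⁻⁷/0.0321) = 5.15×10⁻³ m/s.

5.15×10⁻³ m/s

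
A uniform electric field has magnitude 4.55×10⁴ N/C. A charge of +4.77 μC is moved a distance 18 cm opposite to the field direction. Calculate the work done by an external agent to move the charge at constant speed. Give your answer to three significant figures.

0.0391 J

The potential change for a displacement 18 cm opposite to the field direction is ΔV = +Ed = 8190 V.
W_ext = qΔV = 0.0391 J.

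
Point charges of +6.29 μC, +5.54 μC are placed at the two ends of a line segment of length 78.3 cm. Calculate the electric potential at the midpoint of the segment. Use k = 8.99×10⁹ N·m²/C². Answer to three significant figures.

2.72×10⁵ V

The total potential is the scalar sum of each charge's contribution, V = Σ kqᵢ/rᵢ.
Each charge is 0.391 m from the midpoint.
V = k[(6.29×10⁻⁶)/(0.391) + (5.54×10⁻⁶)/(0.391)] = 2.72×10⁵ V.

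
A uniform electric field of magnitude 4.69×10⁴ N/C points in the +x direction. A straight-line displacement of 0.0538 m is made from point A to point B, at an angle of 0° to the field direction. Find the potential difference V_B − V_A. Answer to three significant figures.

-2520 V

Only the component of displacement along E changes the potential: ΔV = −E·d·cosθ.
ΔV = −(4.69×10⁴ V/m)(0.0538 m)cos0° = -2520 V.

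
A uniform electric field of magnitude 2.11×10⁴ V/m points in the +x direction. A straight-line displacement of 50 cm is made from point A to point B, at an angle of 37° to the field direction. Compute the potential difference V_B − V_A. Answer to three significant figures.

-8430 V

Only the component of displacement along E changes the potential: ΔV = −E·d·cosθ.
ΔV = −(2.11×10⁴ V/m)(0.500 m)cos37° = -8430 V.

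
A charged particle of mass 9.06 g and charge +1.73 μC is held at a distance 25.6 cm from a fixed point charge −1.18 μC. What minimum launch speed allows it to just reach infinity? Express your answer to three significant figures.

3.98 m/s

To just escape, total mechanical energy must reach zero at infinity: ½mv²_min + U = 0, so ½mv²_min = −U = |kQq|/r.
|U| = |kQq|/r = (8.99×10⁹ N·m²/C²)(1.18×10⁻⁶)(1.73×10⁻⁶)/(0.256) = 0.0717 J.
v_min = √(2|U|/m) = √(2·0.0717/9.06×10⁻³) = 3.98 m/s.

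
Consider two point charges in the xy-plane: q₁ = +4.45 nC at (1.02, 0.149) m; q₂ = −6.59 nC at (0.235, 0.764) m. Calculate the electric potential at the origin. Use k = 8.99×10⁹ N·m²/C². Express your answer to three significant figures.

Electric potential is a scalar, so the contributions from each charge add algebraically: V = Σ kqᵢ/rᵢ.
Distances from the field point to each charge: r₁ = 1.03 m, r₂ = 0.799 m.
V = k[(4.45×10⁻⁹)/(1.03) + (-6.59×10⁻⁹)/(0.799)] = -35.3 V.

-35.3 V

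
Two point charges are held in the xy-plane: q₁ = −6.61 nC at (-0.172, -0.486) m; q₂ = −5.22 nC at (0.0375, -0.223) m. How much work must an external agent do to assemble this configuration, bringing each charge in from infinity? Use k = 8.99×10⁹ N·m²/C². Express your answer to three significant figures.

9.23×10⁻⁷ J

The work to assemble the configuration equals its total potential energy, U = Σ kqᵢqⱼ/rᵢⱼ over all pairs.
Pair separations: r₁₂ = 0.336 m.
U = (9.23×10⁻⁷) = 9.23×10⁻⁷ J.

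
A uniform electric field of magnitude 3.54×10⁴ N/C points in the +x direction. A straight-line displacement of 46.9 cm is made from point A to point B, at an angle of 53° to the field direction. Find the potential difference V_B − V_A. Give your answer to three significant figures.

Only the component of displacement along E changes the potential: ΔV = −E·d·cosθ.
ΔV = −(3.54×10⁴ V/m)(0.469 m)cos53° = -9990 V.

-9990 V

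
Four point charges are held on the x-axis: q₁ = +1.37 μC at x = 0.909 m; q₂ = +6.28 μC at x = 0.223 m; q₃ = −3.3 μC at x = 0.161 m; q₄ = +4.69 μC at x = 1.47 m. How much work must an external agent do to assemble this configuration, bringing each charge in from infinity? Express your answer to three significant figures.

-2.74 J

The assembly work is the sum of pairwise potential energies, U = Σ_{i<j} kqᵢqⱼ/rᵢⱼ.
Pair separations: r₁₂ = 0.686 m, r₁₃ = 0.748 m, r₁₄ = 0.561 m, r₂₃ = 0.0620 m, r₂₄ = 1.25 m, r₃₄ = 1.31 m.
Summing all 6 pair terms gives U = -2.74 J.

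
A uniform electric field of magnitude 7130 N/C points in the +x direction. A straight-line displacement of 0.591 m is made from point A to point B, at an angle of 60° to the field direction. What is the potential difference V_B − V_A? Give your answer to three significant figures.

Only the component of displacement along E changes the potential: ΔV = −E·d·cosθ.
ΔV = −(7130 V/m)(0.591 m)cos60° = -2110 V.

-2110 V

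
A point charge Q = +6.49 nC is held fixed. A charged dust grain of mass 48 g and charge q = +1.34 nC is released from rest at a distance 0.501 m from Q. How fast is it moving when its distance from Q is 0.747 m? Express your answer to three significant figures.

Only the electrostatic force acts, so mechanical energy is conserved: ½mv² = U₁ − U₂ = kQq(1/r₁ − 1/r₂).
U₁ − U₂ = (8.99×10⁹ N·m²/C²)(6.49×10⁻⁹ C)(1.34×10⁻⁹ C)(1/0.501 − 1/0.747) = 5.14×10⁻⁸ J.
v = √(2·5.14×10⁻⁸/0.0480) = 1.46×10⁻³ m/s.

1.46×10⁻³ m/s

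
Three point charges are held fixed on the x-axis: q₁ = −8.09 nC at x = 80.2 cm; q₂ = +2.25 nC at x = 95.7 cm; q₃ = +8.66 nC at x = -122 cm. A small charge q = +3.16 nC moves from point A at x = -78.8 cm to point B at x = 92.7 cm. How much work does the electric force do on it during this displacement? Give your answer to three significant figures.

5.49×10⁻⁸ J

The work done by the electric force is W_field = −ΔU = −q(V_B − V_A) = q(V_A − V_B).
At A: distances to the source charges are 1.59 m, 1.75 m, 0.432 m; V_A = Σ kqᵢ/rᵢ = 146 V.
At B: distances to the source charges are 0.125 m, 0.0300 m, 2.15 m; V_B = Σ kqᵢ/rᵢ = 129 V.
ΔV = V_B − V_A = -17.4 V.
W_field = −qΔV = −(3.16×10⁻⁹ C)(-17.4 V) = 5.49×10⁻⁸ J.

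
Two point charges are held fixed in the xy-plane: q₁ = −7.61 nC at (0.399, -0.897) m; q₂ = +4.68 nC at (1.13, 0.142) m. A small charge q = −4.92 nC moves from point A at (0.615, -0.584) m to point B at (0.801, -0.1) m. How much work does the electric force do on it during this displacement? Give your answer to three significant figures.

7.82×10⁻⁷ J

The work done by the electric force is W_field = −ΔU = −q(V_B − V_A) = q(V_A − V_B).
At A: distances to the source charges are 0.380 m, 0.890 m; V_A = Σ kqᵢ/rᵢ = -133 V.
At B: distances to the source charges are 0.893 m, 0.408 m; V_B = Σ kqᵢ/rᵢ = 26.4 V.
ΔV = V_B − V_A = 159 V.
W_field = −qΔV = −(-4.92×10⁻⁹ C)(159 V) = 7.82×10⁻⁷ J.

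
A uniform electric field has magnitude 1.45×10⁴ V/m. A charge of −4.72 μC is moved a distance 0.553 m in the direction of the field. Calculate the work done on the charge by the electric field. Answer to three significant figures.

The potential change for a displacement 0.553 m in the direction of the field is ΔV = −Ed = -8020 V.
W_field = −qΔV = -0.0378 J.

-0.0378 J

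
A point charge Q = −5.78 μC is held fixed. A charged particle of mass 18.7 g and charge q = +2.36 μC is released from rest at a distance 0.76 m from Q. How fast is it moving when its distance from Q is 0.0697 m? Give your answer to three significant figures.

13.1 m/s

Only the electrostatic force acts, so mechanical energy is conserved: ½mv² = U₁ − U₂ = kQq(1/r₁ − 1/r₂).
U₁ − U₂ = (8.99×10⁹ N·m²/C²)(-5.78×10⁻⁶ C)(2.36×10⁻⁶ C)(1/0.760 − 1/0.0697) = 1.60 J.
v = √(2·1.60/0.0187) = 13.1 m/s.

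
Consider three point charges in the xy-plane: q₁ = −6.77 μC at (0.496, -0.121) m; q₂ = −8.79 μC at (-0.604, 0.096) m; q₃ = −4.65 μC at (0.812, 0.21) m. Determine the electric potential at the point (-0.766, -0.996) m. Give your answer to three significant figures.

-1.32×10⁵ V

Electric potential is a scalar, so the contributions from each charge add algebraically: V = Σ kqᵢ/rᵢ.
Distances from the field point to each charge: r₁ = 1.54 m, r₂ = 1.10 m, r₃ = 1.99 m.
V = k[(-6.77×10⁻⁶)/(1.54) + (-8.79×10⁻⁶)/(1.10) + (-4.65×10⁻⁶)/(1.99)] = -1.32×10⁵ V.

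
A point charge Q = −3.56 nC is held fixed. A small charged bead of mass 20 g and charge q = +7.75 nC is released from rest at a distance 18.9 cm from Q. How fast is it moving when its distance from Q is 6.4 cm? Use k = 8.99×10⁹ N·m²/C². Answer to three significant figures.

0.0160 m/s

Only the electrostatic force acts, so mechanical energy is conserved: ½mv² = U₁ − U₂ = kQq(1/r₁ − 1/r₂).
U₁ − U₂ = (8.99×10⁹ N·m²/C²)(-3.56×10⁻⁹ C)(7.75×10⁻⁹ C)(1/0.189 − 1/0.0640) = 2.56×10⁻⁶ J.
v = √(2·2.56×10⁻⁶/0.0200) = 0.0160 m/s.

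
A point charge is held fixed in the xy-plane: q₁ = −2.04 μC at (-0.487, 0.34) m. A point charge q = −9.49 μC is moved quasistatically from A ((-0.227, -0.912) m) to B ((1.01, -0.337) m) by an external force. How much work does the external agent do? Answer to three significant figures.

For quasistatic motion the external work equals the change in potential energy: W_ext = qΔV = q(V_B − V_A).
At A: distance to the source charge is 1.28 m; V_A = kq₁/r = -1.43×10⁴ V.
At B: distance to the source charge is 1.64 m; V_B = kq₁/r = -1.12×10⁴ V.
ΔV = V_B − V_A = 3180 V.
W_ext = qΔV = (-9.49×10⁻⁶ C)(3180 V) = -0.0302 J.

-0.0302 J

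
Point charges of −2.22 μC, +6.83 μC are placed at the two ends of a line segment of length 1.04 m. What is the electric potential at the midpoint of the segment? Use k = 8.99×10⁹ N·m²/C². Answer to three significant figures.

7.97×10⁴ V

Electric potential is a scalar, so the contributions from each charge add algebraically: V = Σ kqᵢ/rᵢ.
Each charge is 0.520 m from the midpoint.
V = k[(-2.22×10⁻⁶)/(0.520) + (6.83×10⁻⁶)/(0.520)] = 7.97×10⁴ V.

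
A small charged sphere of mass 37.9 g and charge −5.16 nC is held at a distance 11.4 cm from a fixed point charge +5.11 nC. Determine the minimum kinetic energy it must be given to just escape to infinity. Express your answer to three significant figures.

2.08×10⁻⁶ J

To just escape, total mechanical energy must reach zero at infinity: ½mv²_min + U = 0, so ½mv²_min = −U = |kQq|/r.
|U| = |kQq|/r = (8.99×10⁹ N·m²/C²)(5.11×10⁻⁹)(5.16×10⁻⁹)/(0.114) = 2.08×10⁻⁶ J.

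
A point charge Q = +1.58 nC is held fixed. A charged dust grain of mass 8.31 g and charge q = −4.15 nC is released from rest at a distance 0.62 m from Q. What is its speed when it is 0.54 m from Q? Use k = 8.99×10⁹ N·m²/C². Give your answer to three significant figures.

1.84×10⁻³ m/s

Only the electrostatic force acts, so mechanical energy is conserved: ½mv² = U₁ − U₂ = kQq(1/r₁ − 1/r₂).
U₁ − U₂ = (8.99×10⁹ N·m²/C²)(1.58×10⁻⁹ C)(-4.15×10⁻⁹ C)(1/0.620 − 1/0.540) = 1.41×10⁻⁸ J.
v = √(2·1.41×10⁻⁸/8.31×10⁻³) = 1.84×10⁻³ m/s.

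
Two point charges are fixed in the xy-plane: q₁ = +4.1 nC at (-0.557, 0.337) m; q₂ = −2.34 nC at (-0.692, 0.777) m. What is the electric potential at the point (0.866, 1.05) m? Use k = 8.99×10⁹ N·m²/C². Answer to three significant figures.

9.86 V

Electric potential is a scalar, so the contributions from each charge add algebraically: V = Σ kqᵢ/rᵢ.
Distances from the field point to each charge: r₁ = 1.59 m, r₂ = 1.58 m.
V = k[(4.10×10⁻⁹)/(1.59) + (-2.34×10⁻⁹)/(1.58)] = 9.86 V.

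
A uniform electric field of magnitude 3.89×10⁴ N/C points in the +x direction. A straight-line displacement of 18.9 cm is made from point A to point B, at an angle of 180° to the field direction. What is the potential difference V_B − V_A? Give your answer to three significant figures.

7350 V

Only the component of displacement along E changes the potential: ΔV = −E·d·cosθ.
ΔV = −(3.89×10⁴ V/m)(0.189 m)cos180° = 7350 V.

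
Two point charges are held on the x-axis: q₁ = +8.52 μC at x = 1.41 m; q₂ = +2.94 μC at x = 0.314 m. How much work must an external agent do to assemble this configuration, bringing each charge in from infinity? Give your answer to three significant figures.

The assembly work is the sum of pairwise potential energies, U = Σ_{i<j} kqᵢqⱼ/rᵢⱼ.
Pair separations: r₁₂ = 1.10 m.
U = (0.205) = 0.205 J.

0.205 J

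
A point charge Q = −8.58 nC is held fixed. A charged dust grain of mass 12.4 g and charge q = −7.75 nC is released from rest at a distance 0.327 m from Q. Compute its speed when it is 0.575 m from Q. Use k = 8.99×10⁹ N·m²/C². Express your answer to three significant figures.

Only the electrostatic force acts, so mechanical energy is conserved: ½mv² = U₁ − U₂ = kQq(1/r₁ − 1/r₂).
U₁ − U₂ = (8.99×10⁹ N·m²/C²)(-8.58×10⁻⁹ C)(-7.75×10⁻⁹ C)(1/0.327 − 1/0.575) = 7.88×10⁻⁷ J.
v = √(2·7.88×10⁻⁷/0.0124) = 0.0113 m/s.

0.0113 m/s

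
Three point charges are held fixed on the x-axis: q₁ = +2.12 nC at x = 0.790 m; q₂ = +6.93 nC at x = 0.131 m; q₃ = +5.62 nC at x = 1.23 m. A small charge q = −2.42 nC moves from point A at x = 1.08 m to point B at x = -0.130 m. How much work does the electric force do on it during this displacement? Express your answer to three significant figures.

The work done by the electric force is W_field = −ΔU = −q(V_B − V_A) = q(V_A − V_B).
At A: distances to the source charges are 0.290 m, 0.949 m, 0.150 m; V_A = Σ kqᵢ/rᵢ = 468 V.
At B: distances to the source charges are 0.920 m, 0.261 m, 1.36 m; V_B = Σ kqᵢ/rᵢ = 297 V.
ΔV = V_B − V_A = -172 V.
W_field = −qΔV = −(-2.42×10⁻⁹ C)(-172 V) = -4.15×10⁻⁷ J.

-4.15×10⁻⁷ J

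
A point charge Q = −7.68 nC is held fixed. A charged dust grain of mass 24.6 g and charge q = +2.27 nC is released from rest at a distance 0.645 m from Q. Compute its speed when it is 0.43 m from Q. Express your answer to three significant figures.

3.14×10⁻³ m/s

Only the electrostatic force acts, so mechanical energy is conserved: ½mv² = U₁ − U₂ = kQq(1/r₁ − 1/r₂).
U₁ − U₂ = (8.99×10⁹ N·m²/C²)(-7.68×10⁻⁹ C)(2.27×10⁻⁹ C)(1/0.645 − 1/0.430) = 1.21×10⁻⁷ J.
v = √(2·1.21×10⁻⁷/0.0246) = 3.14×10⁻³ m/s.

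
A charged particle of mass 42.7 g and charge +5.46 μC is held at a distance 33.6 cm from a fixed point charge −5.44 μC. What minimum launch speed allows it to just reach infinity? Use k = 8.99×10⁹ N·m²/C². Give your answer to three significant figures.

To just escape, total mechanical energy must reach zero at infinity: ½mv²_min + U = 0, so ½mv²_min = −U = |kQq|/r.
|U| = |kQq|/r = (8.99×10⁹ N·m²/C²)(5.44×10⁻⁶)(5.46×10⁻⁶)/(0.336) = 0.795 J.
v_min = √(2|U|/m) = √(2·0.795/0.0427) = 6.10 m/s.

6.10 m/s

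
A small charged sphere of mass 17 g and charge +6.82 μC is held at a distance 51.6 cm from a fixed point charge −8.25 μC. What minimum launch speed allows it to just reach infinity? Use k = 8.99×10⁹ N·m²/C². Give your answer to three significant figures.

10.7 m/s

To just escape, total mechanical energy must reach zero at infinity: ½mv²_min + U = 0, so ½mv²_min = −U = |kQq|/r.
|U| = |kQq|/r = (8.99×10⁹ N·m²/C²)(8.25×10⁻⁶)(6.82×10⁻⁶)/(0.516) = 0.980 J.
v_min = √(2|U|/m) = √(2·0.980/0.0170) = 10.7 m/s.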